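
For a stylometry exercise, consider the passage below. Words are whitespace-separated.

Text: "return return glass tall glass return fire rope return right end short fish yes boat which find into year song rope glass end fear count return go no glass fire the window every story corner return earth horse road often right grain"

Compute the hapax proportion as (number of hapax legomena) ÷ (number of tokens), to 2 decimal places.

Frequencies: return:6, glass:4, fire:2, rope:2, right:2, end:2, tall:1, short:1, fish:1, yes:1, boat:1, which:1, find:1, into:1, year:1, song:1, fear:1, count:1, go:1, no:1, … (10 more, each freq 1)
Hapax count = 24; token count = 42.
Ratio = 24 / 42 = 0.57

0.57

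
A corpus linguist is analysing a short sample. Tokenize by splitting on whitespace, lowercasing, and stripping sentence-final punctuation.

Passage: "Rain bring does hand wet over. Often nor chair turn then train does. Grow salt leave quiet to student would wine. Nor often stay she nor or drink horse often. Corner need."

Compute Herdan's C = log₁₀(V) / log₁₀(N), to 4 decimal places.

N = 32, V = 27.
log₁₀(V) = 1.431364, log₁₀(N) = 1.505150
C = 1.431364 / 1.505150 = 0.9510

0.9510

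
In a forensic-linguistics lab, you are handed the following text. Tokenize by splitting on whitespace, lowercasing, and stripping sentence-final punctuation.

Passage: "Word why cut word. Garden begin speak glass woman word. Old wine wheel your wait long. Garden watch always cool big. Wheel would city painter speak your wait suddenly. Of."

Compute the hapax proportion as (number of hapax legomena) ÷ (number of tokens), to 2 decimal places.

0.57

Frequencies: word:3, garden:2, speak:2, wheel:2, your:2, wait:2, why:1, cut:1, begin:1, glass:1, woman:1, old:1, wine:1, long:1, watch:1, always:1, cool:1, big:1, would:1, city:1, … (3 more, each freq 1)
Hapax count = 17; token count = 30.
Ratio = 17 / 30 = 0.57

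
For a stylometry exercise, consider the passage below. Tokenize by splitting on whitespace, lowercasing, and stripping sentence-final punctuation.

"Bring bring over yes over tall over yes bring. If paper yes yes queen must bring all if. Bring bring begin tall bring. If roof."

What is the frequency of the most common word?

Frequencies: bring:7, yes:4, over:3, if:3, tall:2, paper:1, queen:1, must:1, all:1, begin:1, roof:1
Most common: 'bring' with frequency 7.

7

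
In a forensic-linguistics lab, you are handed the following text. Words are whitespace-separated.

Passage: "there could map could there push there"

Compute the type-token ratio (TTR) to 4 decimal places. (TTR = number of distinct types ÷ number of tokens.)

N = 7 tokens, V = 4 types.
TTR = V / N = 4 / 7 = 0.5714

0.5714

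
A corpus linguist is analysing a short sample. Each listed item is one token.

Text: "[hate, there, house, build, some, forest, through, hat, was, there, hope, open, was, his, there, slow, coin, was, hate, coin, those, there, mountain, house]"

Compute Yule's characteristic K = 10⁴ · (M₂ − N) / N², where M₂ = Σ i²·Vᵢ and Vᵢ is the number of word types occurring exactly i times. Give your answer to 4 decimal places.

Frequencies: there:4, was:3, hate:2, house:2, coin:2, build:1, some:1, forest:1, through:1, hat:1, hope:1, open:1, his:1, slow:1, those:1, mountain:1
N = 24. Frequency spectrum: V_1=11, V_2=3, V_3=1, V_4=1
M₂ = 1²·11 + 2²·3 + 3²·1 + 4²·1 = 48
K = 10000 × (48 − 24) / 24² = 416.6667

416.6667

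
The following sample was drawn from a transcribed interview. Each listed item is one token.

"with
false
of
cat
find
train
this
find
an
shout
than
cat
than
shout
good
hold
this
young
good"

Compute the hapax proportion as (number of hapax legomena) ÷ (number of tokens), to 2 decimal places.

Frequencies: cat:2, find:2, this:2, shout:2, than:2, good:2, with:1, false:1, of:1, train:1, an:1, hold:1, young:1
Hapax count = 7; token count = 19.
Ratio = 7 / 19 = 0.37

0.37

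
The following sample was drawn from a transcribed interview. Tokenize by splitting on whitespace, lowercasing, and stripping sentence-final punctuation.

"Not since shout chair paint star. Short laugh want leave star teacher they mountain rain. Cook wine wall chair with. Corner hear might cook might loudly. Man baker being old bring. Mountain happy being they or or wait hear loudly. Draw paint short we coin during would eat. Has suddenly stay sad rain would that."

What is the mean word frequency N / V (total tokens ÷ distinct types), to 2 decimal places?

1.34

N = 55 tokens, V = 41 types.
Mean frequency = N / V = 55 / 41 = 1.34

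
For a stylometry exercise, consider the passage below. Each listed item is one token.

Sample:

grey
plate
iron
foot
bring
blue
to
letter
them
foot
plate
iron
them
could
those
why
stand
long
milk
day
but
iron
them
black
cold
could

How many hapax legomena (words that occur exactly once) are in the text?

14

Frequencies: iron:3, them:3, plate:2, foot:2, could:2, grey:1, bring:1, blue:1, to:1, letter:1, those:1, why:1, stand:1, long:1, milk:1, day:1, but:1, black:1, cold:1
Hapax (freq=1): black, blue, bring, but, cold, day, grey, letter, long, milk, stand, those, to, why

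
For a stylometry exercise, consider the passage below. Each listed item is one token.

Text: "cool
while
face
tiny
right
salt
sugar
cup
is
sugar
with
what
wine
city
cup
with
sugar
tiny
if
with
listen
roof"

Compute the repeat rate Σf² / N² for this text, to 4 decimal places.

0.0785

Frequencies: sugar:3, with:3, tiny:2, cup:2, cool:1, while:1, face:1, right:1, salt:1, is:1, what:1, wine:1, city:1, if:1, listen:1, roof:1
Σf² = 38; N² = 484
Repeat rate = 38 / 484 = 0.0785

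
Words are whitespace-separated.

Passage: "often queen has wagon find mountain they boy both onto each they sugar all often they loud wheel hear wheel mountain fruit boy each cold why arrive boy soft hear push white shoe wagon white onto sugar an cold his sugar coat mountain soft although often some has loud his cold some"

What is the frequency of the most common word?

Frequencies: often:3, mountain:3, they:3, boy:3, sugar:3, cold:3, has:2, wagon:2, onto:2, each:2, loud:2, wheel:2, hear:2, soft:2, white:2, his:2, some:2, queen:1, find:1, both:1, … (9 more, each freq 1)
Most common: 'often' with frequency 3.

3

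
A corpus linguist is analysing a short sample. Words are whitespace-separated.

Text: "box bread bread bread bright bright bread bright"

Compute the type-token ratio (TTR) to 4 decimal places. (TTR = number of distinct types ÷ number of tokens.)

0.3750

N = 8 tokens, V = 3 types.
TTR = V / N = 3 / 8 = 0.3750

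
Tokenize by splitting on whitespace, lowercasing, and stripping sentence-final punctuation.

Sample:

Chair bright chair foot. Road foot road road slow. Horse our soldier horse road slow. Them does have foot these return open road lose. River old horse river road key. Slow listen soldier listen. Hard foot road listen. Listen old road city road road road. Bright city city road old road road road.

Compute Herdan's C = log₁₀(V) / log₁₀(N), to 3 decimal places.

N = 53, V = 21.
log₁₀(V) = 1.322219, log₁₀(N) = 1.724276
C = 1.322219 / 1.724276 = 0.767

0.767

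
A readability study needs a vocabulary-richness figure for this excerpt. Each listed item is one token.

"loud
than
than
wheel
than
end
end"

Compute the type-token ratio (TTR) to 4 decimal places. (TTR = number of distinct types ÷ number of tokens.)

0.5714

N = 7 tokens, V = 4 types.
TTR = V / N = 4 / 7 = 0.5714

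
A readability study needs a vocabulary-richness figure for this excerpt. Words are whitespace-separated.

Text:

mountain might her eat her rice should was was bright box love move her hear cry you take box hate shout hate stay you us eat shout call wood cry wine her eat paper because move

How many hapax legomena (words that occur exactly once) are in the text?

Frequencies: her:4, eat:3, was:2, box:2, move:2, cry:2, you:2, hate:2, shout:2, mountain:1, might:1, rice:1, should:1, bright:1, love:1, hear:1, take:1, stay:1, us:1, call:1, … (4 more, each freq 1)
Hapax (freq=1): because, bright, call, hear, love, might, mountain, paper, rice, should, stay, take, us, wine, wood

15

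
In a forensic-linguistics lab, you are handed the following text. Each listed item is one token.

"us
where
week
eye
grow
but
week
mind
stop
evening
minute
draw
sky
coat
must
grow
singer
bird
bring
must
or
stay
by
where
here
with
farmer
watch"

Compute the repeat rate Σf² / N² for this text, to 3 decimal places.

0.046

Frequencies: where:2, week:2, grow:2, must:2, us:1, eye:1, but:1, mind:1, stop:1, evening:1, minute:1, draw:1, sky:1, coat:1, singer:1, bird:1, bring:1, or:1, stay:1, by:1, … (4 more, each freq 1)
Σf² = 36; N² = 784
Repeat rate = 36 / 784 = 0.046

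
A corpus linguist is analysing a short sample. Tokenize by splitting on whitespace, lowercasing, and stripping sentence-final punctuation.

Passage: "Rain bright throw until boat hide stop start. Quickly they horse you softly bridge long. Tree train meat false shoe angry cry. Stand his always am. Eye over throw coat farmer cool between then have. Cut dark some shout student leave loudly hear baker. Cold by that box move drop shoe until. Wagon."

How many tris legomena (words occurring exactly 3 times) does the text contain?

Frequencies: throw:2, until:2, shoe:2, rain:1, bright:1, boat:1, hide:1, stop:1, start:1, quickly:1, they:1, horse:1, you:1, softly:1, bridge:1, long:1, tree:1, train:1, meat:1, false:1, … (30 more, each freq 1)
Words with frequency 3: (none)

0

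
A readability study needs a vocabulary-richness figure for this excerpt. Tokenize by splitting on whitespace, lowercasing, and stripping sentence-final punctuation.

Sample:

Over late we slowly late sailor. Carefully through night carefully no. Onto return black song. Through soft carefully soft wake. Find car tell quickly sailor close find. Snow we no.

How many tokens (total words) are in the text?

30

Tokens: over, late, we, slowly, late, sailor, carefully, through, night, carefully, no, onto, return, black, song, through, soft, carefully, soft, wake, find, car, tell, quickly, sailor, close, find, snow, we, no
N = 30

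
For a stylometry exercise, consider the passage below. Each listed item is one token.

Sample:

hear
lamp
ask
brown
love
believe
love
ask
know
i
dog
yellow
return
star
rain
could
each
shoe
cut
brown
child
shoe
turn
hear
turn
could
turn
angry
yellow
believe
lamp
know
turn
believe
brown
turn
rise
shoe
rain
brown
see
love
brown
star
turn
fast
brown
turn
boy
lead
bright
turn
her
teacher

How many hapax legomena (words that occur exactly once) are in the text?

15

Frequencies: turn:8, brown:6, love:3, believe:3, shoe:3, hear:2, lamp:2, ask:2, know:2, yellow:2, star:2, rain:2, could:2, i:1, dog:1, return:1, each:1, cut:1, child:1, angry:1, … (8 more, each freq 1)
Hapax (freq=1): angry, boy, bright, child, cut, dog, each, fast, her, i, lead, return, rise, see, teacher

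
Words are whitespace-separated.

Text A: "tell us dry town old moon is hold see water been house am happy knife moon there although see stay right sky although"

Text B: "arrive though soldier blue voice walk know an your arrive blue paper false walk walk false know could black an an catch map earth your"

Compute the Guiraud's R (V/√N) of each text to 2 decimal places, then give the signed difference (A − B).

A: V=20, N=23, R=4.17
B: V=16, N=25, R=3.20
Difference = 4.17 − 3.20 = 0.97

0.97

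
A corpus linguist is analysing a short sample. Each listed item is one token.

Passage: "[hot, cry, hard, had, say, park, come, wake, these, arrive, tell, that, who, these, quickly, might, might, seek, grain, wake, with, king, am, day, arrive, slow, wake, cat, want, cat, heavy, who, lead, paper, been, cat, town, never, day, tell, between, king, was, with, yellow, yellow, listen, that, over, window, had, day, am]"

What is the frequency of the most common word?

3

Frequencies: wake:3, day:3, cat:3, had:2, these:2, arrive:2, tell:2, that:2, who:2, might:2, with:2, king:2, am:2, yellow:2, hot:1, cry:1, hard:1, say:1, park:1, come:1, … (16 more, each freq 1)
Most common: 'wake' with frequency 3.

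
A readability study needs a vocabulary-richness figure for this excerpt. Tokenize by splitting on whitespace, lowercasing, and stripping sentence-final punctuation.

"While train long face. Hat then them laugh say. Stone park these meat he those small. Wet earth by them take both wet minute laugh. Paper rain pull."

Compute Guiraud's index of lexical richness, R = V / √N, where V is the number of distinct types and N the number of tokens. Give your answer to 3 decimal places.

4.725

N = 28, V = 25.
√N = 5.291503
R = 25 / 5.291503 = 4.725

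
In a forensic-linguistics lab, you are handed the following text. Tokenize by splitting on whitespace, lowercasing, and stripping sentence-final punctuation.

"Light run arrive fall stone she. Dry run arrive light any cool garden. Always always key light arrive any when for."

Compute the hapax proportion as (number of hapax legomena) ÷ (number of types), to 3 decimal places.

Frequencies: light:3, arrive:3, run:2, any:2, always:2, fall:1, stone:1, she:1, dry:1, cool:1, garden:1, key:1, when:1, for:1
Hapax count = 9; type count = 14.
Ratio = 9 / 14 = 0.643

0.643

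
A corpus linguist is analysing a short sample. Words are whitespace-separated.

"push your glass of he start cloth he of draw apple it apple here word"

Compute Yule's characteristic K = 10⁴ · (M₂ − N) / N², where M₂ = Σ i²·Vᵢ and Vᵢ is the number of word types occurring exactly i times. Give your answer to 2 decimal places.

266.67

Frequencies: of:2, he:2, apple:2, push:1, your:1, glass:1, start:1, cloth:1, draw:1, it:1, here:1, word:1
N = 15. Frequency spectrum: V_1=9, V_2=3
M₂ = 1²·9 + 2²·3 = 21
K = 10000 × (21 − 15) / 15² = 266.67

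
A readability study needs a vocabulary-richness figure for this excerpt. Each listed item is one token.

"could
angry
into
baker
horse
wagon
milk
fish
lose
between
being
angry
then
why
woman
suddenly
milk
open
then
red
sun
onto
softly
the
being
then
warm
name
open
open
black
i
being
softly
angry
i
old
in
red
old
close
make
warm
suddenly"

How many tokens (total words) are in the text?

Tokens: could, angry, into, baker, horse, wagon, milk, fish, lose, between, being, angry, then, why, woman, suddenly, milk, open, then, red, sun, onto, softly, the, being, then, warm, name, open, open, black, i, being, softly, angry, i, old, in, red, old, close, make, warm, suddenly
N = 44

44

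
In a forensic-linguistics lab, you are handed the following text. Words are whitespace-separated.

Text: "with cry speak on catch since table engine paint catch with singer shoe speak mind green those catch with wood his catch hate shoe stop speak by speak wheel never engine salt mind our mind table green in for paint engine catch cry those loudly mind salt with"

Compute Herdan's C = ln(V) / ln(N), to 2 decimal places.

0.84

N = 48, V = 26.
ln(V) = 3.258097, ln(N) = 3.871201
C = 3.258097 / 3.871201 = 0.84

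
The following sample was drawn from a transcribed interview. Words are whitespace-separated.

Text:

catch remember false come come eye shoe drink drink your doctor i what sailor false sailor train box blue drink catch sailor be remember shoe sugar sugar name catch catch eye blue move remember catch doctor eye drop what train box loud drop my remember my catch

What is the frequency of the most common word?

6

Frequencies: catch:6, remember:4, eye:3, drink:3, sailor:3, false:2, come:2, shoe:2, doctor:2, what:2, train:2, box:2, blue:2, sugar:2, drop:2, my:2, your:1, i:1, be:1, name:1, … (2 more, each freq 1)
Most common: 'catch' with frequency 6.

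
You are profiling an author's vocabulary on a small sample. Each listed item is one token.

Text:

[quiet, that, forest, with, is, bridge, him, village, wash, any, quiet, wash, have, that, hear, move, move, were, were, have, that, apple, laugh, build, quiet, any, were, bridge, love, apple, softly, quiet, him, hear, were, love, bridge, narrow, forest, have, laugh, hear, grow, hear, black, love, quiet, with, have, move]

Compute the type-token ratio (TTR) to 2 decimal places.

0.44

N = 50 tokens, V = 22 types.
TTR = V / N = 22 / 50 = 0.44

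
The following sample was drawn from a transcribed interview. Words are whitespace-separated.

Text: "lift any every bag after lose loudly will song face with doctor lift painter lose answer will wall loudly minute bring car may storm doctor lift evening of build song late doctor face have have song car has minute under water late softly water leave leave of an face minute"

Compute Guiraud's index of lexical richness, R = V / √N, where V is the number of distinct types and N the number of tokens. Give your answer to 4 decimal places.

4.3841

N = 50, V = 31.
√N = 7.071068
R = 31 / 7.071068 = 4.3841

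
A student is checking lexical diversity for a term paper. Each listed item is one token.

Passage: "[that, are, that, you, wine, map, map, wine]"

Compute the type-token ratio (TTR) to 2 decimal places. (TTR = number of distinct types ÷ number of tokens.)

0.63

N = 8 tokens, V = 5 types.
TTR = V / N = 5 / 8 = 0.63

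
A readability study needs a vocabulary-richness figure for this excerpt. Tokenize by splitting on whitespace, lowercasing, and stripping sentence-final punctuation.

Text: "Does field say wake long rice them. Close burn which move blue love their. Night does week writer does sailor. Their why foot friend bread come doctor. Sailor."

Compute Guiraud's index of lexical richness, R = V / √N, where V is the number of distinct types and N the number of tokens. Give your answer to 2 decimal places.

4.54

N = 28, V = 24.
√N = 5.291503
R = 24 / 5.291503 = 4.54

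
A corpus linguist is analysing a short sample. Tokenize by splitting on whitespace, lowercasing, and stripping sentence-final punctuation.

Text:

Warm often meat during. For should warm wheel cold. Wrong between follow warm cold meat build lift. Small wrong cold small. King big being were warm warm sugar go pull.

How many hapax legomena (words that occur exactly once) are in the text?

Frequencies: warm:5, cold:3, meat:2, wrong:2, small:2, often:1, during:1, for:1, should:1, wheel:1, between:1, follow:1, build:1, lift:1, king:1, big:1, being:1, were:1, sugar:1, go:1, … (1 more, each freq 1)
Hapax (freq=1): being, between, big, build, during, follow, for, go, king, lift, often, pull, should, sugar, were, wheel

16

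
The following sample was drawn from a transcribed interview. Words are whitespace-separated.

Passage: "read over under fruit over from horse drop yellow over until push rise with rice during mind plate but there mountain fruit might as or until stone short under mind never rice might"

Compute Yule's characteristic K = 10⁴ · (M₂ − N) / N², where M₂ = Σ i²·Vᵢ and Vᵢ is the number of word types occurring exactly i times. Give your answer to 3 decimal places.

165.289

Frequencies: over:3, under:2, fruit:2, until:2, rice:2, mind:2, might:2, read:1, from:1, horse:1, drop:1, yellow:1, push:1, rise:1, with:1, during:1, plate:1, but:1, there:1, mountain:1, … (5 more, each freq 1)
N = 33. Frequency spectrum: V_1=18, V_2=6, V_3=1
M₂ = 1²·18 + 2²·6 + 3²·1 = 51
K = 10000 × (51 − 33) / 33² = 165.289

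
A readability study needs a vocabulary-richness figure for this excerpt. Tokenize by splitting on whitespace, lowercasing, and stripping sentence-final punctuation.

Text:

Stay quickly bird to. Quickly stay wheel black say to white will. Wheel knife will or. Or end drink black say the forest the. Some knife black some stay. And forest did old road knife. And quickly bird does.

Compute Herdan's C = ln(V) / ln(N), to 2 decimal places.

N = 39, V = 21.
ln(V) = 3.044522, ln(N) = 3.663562
C = 3.044522 / 3.663562 = 0.83

0.83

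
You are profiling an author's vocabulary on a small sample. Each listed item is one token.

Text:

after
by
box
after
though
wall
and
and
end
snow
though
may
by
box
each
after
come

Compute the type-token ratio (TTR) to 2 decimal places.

N = 17 tokens, V = 11 types.
TTR = V / N = 11 / 17 = 0.65

0.65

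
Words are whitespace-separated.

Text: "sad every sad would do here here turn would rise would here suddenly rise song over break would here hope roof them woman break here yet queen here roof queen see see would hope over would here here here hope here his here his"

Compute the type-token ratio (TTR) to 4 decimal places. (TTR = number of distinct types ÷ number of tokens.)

0.4318

N = 44 tokens, V = 19 types.
TTR = V / N = 19 / 44 = 0.4318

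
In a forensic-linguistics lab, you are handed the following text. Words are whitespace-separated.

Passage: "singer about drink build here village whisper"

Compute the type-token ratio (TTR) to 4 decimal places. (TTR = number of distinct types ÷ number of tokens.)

N = 7 tokens, V = 7 types.
TTR = V / N = 7 / 7 = 1.0000

1.0000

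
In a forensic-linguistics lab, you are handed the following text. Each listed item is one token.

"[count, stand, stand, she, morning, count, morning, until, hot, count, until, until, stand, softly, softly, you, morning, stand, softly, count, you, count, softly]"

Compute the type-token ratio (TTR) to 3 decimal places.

N = 23 tokens, V = 8 types.
TTR = V / N = 8 / 23 = 0.348

0.348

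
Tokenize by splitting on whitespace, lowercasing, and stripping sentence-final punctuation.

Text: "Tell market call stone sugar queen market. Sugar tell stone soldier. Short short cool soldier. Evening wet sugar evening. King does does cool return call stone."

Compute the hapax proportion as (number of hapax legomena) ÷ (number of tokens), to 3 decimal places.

Frequencies: stone:3, sugar:3, tell:2, market:2, call:2, soldier:2, short:2, cool:2, evening:2, does:2, queen:1, wet:1, king:1, return:1
Hapax count = 4; token count = 26.
Ratio = 4 / 26 = 0.154

0.154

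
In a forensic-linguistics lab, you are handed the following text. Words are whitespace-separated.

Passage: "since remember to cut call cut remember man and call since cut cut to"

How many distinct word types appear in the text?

Distinct types: {and, call, cut, man, remember, since, to}
V = 7

7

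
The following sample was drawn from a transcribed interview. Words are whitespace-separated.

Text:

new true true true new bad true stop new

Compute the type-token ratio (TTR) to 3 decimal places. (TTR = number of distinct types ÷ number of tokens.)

0.444

N = 9 tokens, V = 4 types.
TTR = V / N = 4 / 9 = 0.444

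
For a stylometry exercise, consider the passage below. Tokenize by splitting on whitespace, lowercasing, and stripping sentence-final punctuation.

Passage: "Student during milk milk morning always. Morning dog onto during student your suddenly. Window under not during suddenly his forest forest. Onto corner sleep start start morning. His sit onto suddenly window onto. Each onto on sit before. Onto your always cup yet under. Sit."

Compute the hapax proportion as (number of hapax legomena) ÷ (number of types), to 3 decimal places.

0.391

Frequencies: onto:6, during:3, morning:3, suddenly:3, sit:3, student:2, milk:2, always:2, your:2, window:2, under:2, his:2, forest:2, start:2, dog:1, not:1, corner:1, sleep:1, each:1, on:1, … (3 more, each freq 1)
Hapax count = 9; type count = 23.
Ratio = 9 / 23 = 0.391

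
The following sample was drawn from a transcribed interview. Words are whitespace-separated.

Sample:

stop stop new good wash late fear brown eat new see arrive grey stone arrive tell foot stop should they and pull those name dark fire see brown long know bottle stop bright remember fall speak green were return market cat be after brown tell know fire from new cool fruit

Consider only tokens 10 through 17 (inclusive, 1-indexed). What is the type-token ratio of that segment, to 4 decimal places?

0.8750

Segment tokens 10–17: new, see, arrive, grey, stone, arrive, tell, foot
Segment N = 8, segment V = 7.
TTR = 7 / 8 = 0.8750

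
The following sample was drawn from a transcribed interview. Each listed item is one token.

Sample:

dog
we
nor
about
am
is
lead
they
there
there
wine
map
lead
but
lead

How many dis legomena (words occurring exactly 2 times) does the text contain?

Frequencies: lead:3, there:2, dog:1, we:1, nor:1, about:1, am:1, is:1, they:1, wine:1, map:1, but:1
Words with frequency 2: there

1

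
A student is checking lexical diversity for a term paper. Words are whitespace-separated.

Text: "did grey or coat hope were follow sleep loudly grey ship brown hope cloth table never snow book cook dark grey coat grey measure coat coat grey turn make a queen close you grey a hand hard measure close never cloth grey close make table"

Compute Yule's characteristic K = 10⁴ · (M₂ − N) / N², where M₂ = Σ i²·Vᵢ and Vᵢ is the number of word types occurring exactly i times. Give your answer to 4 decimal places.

365.4321

Frequencies: grey:7, coat:4, close:3, hope:2, cloth:2, table:2, never:2, measure:2, make:2, a:2, did:1, or:1, were:1, follow:1, sleep:1, loudly:1, ship:1, brown:1, snow:1, book:1, … (7 more, each freq 1)
N = 45. Frequency spectrum: V_1=17, V_2=7, V_3=1, V_4=1, V_7=1
M₂ = 1²·17 + 2²·7 + 3²·1 + 4²·1 + 7²·1 = 119
K = 10000 × (119 − 45) / 45² = 365.4321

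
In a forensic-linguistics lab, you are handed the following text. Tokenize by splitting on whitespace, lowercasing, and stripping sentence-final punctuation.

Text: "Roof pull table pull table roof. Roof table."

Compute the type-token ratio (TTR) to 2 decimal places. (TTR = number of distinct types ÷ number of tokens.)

0.38

N = 8 tokens, V = 3 types.
TTR = V / N = 3 / 8 = 0.38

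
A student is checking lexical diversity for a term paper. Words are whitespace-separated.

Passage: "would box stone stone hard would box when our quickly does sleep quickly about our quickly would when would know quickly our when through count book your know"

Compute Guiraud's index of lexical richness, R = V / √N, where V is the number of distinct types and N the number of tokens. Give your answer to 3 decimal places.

2.835

N = 28, V = 15.
√N = 5.291503
R = 15 / 5.291503 = 2.835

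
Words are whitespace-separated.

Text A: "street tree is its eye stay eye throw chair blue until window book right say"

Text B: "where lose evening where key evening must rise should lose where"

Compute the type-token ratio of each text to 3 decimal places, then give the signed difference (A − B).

0.297

TTR(A) = 14/15 = 0.933
TTR(B) = 7/11 = 0.636
Difference = 0.933 − 0.636 = 0.297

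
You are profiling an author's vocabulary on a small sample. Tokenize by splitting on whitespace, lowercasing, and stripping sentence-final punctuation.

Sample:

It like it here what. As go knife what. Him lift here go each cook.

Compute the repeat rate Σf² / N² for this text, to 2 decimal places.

Frequencies: it:2, here:2, what:2, go:2, like:1, as:1, knife:1, him:1, lift:1, each:1, cook:1
Σf² = 23; N² = 225
Repeat rate = 23 / 225 = 0.10

0.10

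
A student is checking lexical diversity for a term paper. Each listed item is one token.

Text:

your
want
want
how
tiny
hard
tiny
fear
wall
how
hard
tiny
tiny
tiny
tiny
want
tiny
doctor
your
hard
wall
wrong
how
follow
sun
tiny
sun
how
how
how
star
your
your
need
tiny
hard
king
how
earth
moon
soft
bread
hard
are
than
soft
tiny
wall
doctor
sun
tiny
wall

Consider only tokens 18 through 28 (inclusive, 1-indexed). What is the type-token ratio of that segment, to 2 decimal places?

Segment tokens 18–28: doctor, your, hard, wall, wrong, how, follow, sun, tiny, sun, how
Segment N = 11, segment V = 9.
TTR = 9 / 11 = 0.82

0.82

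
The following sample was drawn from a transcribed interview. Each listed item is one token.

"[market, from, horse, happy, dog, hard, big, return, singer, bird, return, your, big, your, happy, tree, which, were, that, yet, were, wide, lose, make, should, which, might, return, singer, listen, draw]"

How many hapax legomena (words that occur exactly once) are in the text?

16

Frequencies: return:3, happy:2, big:2, singer:2, your:2, which:2, were:2, market:1, from:1, horse:1, dog:1, hard:1, bird:1, tree:1, that:1, yet:1, wide:1, lose:1, make:1, should:1, … (3 more, each freq 1)
Hapax (freq=1): bird, dog, draw, from, hard, horse, listen, lose, make, market, might, should, that, tree, wide, yet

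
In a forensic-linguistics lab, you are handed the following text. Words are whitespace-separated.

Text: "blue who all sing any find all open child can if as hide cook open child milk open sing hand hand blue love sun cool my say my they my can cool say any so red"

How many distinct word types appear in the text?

Distinct types: {all, any, as, blue, can, child, cook, cool, find, hand, hide, if, love, milk, my, open, red, say, sing, so, sun, they, who}
V = 23

23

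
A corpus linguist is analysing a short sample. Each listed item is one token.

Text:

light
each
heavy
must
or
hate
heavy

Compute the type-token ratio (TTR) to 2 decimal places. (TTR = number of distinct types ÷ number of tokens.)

0.86

N = 7 tokens, V = 6 types.
TTR = V / N = 6 / 7 = 0.86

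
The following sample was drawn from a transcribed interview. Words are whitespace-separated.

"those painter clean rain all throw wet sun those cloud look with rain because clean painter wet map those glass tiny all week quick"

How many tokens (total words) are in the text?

24

Tokens: those, painter, clean, rain, all, throw, wet, sun, those, cloud, look, with, rain, because, clean, painter, wet, map, those, glass, tiny, all, week, quick
N = 24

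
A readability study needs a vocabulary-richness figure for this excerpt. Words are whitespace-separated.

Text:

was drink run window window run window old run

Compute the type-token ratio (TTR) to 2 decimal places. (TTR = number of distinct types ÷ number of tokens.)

N = 9 tokens, V = 5 types.
TTR = V / N = 5 / 9 = 0.56

0.56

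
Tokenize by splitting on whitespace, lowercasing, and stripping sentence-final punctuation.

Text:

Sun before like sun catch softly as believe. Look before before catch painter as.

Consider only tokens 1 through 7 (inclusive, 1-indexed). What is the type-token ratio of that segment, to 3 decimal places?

0.857

Segment tokens 1–7: sun, before, like, sun, catch, softly, as
Segment N = 7, segment V = 6.
TTR = 6 / 7 = 0.857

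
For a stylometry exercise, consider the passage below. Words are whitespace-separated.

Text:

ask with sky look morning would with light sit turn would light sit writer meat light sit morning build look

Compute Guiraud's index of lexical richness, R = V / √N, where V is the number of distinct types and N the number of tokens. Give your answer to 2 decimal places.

N = 20, V = 12.
√N = 4.472136
R = 12 / 4.472136 = 2.68

2.68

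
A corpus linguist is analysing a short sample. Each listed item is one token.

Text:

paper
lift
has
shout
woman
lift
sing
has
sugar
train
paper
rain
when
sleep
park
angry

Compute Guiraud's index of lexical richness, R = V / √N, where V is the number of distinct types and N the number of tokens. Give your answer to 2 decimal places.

3.25

N = 16, V = 13.
√N = 4.000000
R = 13 / 4.000000 = 3.25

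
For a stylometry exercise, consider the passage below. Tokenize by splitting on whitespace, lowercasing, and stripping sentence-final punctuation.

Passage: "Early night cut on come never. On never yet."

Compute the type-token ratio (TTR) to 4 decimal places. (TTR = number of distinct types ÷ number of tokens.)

0.7778

N = 9 tokens, V = 7 types.
TTR = V / N = 7 / 9 = 0.7778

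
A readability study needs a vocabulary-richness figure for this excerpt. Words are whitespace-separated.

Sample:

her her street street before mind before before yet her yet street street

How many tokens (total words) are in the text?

13

Tokens: her, her, street, street, before, mind, before, before, yet, her, yet, street, street
N = 13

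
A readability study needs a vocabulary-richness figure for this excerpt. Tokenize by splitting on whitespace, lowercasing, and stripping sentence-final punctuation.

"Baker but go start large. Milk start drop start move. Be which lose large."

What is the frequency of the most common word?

3

Frequencies: start:3, large:2, baker:1, but:1, go:1, milk:1, drop:1, move:1, be:1, which:1, lose:1
Most common: 'start' with frequency 3.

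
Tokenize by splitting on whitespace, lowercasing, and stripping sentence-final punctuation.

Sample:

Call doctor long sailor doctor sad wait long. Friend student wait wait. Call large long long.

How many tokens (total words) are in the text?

Tokens: call, doctor, long, sailor, doctor, sad, wait, long, friend, student, wait, wait, call, large, long, long
N = 16

16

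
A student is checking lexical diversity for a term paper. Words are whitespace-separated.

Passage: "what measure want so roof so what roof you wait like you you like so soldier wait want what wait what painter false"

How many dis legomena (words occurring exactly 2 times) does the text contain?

Frequencies: what:4, so:3, you:3, wait:3, want:2, roof:2, like:2, measure:1, soldier:1, painter:1, false:1
Words with frequency 2: like, roof, want

3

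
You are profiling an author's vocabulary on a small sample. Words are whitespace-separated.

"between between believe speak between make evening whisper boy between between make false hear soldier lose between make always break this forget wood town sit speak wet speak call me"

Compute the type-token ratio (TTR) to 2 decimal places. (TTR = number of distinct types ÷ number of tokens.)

0.70

N = 30 tokens, V = 21 types.
TTR = V / N = 21 / 30 = 0.70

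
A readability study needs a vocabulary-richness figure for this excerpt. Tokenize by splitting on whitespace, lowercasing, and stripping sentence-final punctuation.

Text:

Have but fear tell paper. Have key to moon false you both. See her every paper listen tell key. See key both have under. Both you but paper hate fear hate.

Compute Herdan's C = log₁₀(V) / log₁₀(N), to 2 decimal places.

N = 31, V = 17.
log₁₀(V) = 1.230449, log₁₀(N) = 1.491362
C = 1.230449 / 1.491362 = 0.83

0.83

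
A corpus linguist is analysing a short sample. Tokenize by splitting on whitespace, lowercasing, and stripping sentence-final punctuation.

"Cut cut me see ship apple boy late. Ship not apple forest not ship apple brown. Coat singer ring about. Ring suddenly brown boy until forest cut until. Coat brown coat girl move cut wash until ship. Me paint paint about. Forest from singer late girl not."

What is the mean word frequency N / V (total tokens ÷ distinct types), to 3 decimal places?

2.238

N = 47 tokens, V = 21 types.
Mean frequency = N / V = 47 / 21 = 2.238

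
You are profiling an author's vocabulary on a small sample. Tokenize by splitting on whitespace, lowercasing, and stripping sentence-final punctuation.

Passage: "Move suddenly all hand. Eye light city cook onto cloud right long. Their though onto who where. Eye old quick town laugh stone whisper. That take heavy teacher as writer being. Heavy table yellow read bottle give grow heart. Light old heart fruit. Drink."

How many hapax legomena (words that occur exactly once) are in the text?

32

Frequencies: eye:2, light:2, onto:2, old:2, heavy:2, heart:2, move:1, suddenly:1, all:1, hand:1, city:1, cook:1, cloud:1, right:1, long:1, their:1, though:1, who:1, where:1, quick:1, … (18 more, each freq 1)
Hapax (freq=1): all, as, being, bottle, city, cloud, cook, drink, fruit, give, grow, hand, laugh, long, move, quick, read, right, stone, suddenly, table, take, teacher, that, their, though, town, where, whisper, who, writer, yellow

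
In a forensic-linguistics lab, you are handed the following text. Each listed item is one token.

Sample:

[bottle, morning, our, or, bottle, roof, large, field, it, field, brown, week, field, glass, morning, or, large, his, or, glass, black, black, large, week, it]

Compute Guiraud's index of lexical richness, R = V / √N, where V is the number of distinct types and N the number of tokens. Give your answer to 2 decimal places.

2.60

N = 25, V = 13.
√N = 5.000000
R = 13 / 5.000000 = 2.60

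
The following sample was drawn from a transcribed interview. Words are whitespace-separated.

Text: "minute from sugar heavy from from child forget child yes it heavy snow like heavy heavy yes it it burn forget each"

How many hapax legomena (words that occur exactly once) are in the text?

6

Frequencies: heavy:4, from:3, it:3, child:2, forget:2, yes:2, minute:1, sugar:1, snow:1, like:1, burn:1, each:1
Hapax (freq=1): burn, each, like, minute, snow, sugar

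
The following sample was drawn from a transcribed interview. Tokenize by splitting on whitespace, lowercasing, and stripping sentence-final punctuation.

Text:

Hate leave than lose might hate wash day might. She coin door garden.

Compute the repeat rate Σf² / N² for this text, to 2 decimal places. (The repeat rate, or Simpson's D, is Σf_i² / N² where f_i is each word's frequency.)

0.10

Frequencies: hate:2, might:2, leave:1, than:1, lose:1, wash:1, day:1, she:1, coin:1, door:1, garden:1
Σf² = 17; N² = 169
Repeat rate = 17 / 169 = 0.10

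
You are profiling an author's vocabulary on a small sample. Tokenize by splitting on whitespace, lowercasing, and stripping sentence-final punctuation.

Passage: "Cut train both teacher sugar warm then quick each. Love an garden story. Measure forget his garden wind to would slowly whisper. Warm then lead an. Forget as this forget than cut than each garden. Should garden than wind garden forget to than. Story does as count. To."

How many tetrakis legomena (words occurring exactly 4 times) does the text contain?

Frequencies: garden:5, forget:4, than:4, to:3, cut:2, warm:2, then:2, each:2, an:2, story:2, wind:2, as:2, train:1, both:1, teacher:1, sugar:1, quick:1, love:1, measure:1, his:1, … (8 more, each freq 1)
Words with frequency 4: forget, than

2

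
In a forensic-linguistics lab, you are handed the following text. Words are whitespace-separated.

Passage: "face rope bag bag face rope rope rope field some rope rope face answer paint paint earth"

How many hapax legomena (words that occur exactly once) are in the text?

4

Frequencies: rope:6, face:3, bag:2, paint:2, field:1, some:1, answer:1, earth:1
Hapax (freq=1): answer, earth, field, some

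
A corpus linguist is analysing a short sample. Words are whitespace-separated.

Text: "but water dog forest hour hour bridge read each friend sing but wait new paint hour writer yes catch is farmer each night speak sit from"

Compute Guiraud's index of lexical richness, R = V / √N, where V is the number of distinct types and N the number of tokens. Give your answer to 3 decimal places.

4.315

N = 26, V = 22.
√N = 5.099020
R = 22 / 5.099020 = 4.315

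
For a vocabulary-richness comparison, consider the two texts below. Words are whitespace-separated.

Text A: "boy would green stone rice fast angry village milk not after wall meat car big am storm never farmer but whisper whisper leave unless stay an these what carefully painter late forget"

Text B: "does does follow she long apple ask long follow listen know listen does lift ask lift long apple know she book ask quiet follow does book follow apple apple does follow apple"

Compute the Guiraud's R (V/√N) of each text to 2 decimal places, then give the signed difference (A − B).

A: V=31, N=32, R=5.48
B: V=11, N=32, R=1.94
Difference = 5.48 − 1.94 = 3.54

3.54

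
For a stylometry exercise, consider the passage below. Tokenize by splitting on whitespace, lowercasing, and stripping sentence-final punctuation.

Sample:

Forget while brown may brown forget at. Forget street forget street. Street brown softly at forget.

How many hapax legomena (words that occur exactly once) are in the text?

3

Frequencies: forget:5, brown:3, street:3, at:2, while:1, may:1, softly:1
Hapax (freq=1): may, softly, while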